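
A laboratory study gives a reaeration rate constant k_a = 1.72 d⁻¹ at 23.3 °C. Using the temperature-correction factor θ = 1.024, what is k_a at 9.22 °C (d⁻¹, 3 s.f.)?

k_a ≈ 1.23 d⁻¹

k_a(T₂) = k_a(T₁) · θ^(T₂−T₁) = 1.72 × 1.024^(9.22−23.3)
= 1.72 × 1.024^-14.1 = 1.72 × 0.7161 = 1.232 d⁻¹.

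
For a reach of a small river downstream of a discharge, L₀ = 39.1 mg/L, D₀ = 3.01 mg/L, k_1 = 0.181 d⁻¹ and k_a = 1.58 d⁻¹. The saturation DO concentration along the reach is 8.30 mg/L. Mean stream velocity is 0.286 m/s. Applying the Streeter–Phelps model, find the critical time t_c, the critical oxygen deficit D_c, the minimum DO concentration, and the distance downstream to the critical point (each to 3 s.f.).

t_c ≈ 0.903 d; D_c ≈ 3.80 mg/L; min DO ≈ 4.50 mg/L; x_c ≈ 22.3 km

With k_a/k_1 = 8.729 and 1 − D₀(k_a−k_1)/(k_1 L₀) = 0.4050,
t_c = ln(8.729 × 0.4050) / (1.58 − 0.181) = ln(3.535) / 1.399 = 1.263/1.399 = 0.9026 d.
D_c = (k_1/k_a) L₀ e^(−k_1 t_c) = (0.181/1.58) × 39.1 × e^(−0.181×0.9026) = 0.1146 × 39.1 × 0.8493 = 3.804 mg/L.
Minimum DO = C_s − D_c = 8.30 − 3.804 = 4.496 mg/L.
x_c = v t_c = 0.286 m/s × 0.9026 d × 86400 s/d = 22300 m ≈ 22.3 km.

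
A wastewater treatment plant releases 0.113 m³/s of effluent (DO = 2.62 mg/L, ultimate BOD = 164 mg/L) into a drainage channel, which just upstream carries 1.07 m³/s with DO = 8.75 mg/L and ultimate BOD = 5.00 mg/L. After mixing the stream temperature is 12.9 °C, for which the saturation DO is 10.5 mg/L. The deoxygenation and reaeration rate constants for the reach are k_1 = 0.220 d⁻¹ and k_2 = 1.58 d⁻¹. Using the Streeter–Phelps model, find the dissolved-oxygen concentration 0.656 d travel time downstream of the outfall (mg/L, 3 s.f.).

DO ≈ 8.00 mg/L

Mixed DO = (1.07×8.75 + 0.113×2.62)/(1.07+0.113) = 9.659/1.183 = 8.164 mg/L.
Mixed L₀ = (1.07×5.00 + 0.113×164)/(1.183) = 23.88/1.183 = 20.19 mg/L.
Initial deficit D₀ = C_s − DO₀ = 10.5 − 8.164 = 2.336 mg/L.
D(0.656) = [0.220×20.19/(1.58−0.220)](e^(−0.220×0.656) − e^(−1.58×0.656)) + 2.336 e^(−1.58×0.656)
= 3.266 × (0.8656 − 0.3547) + 2.336 × 0.3547 = 2.497 mg/L.
DO = 10.5 − 2.497 = 8.003 mg/L.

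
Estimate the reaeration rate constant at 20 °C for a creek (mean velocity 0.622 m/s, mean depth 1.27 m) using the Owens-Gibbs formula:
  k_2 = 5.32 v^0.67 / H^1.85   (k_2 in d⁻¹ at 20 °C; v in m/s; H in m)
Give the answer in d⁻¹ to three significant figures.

k_2 ≈ 2.49 d⁻¹

k_2 = 5.32 × 0.622^0.67 / 1.27^1.85 = 5.32 × 0.7275 / 1.556 = 2.487 d⁻¹.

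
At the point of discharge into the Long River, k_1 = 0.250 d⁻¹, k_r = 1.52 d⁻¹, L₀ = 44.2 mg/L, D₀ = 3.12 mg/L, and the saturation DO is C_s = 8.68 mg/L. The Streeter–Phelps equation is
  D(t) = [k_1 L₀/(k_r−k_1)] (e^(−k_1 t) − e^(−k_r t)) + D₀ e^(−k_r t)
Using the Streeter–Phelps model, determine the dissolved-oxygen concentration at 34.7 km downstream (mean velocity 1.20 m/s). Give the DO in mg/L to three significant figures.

Travel time t = x/v = 34.7 km / (1.20 m/s) = 34700 m / 1.20 m/s = 28920 s = 0.3347 d.
k_1 L₀/(k_r−k_1) = 0.250×44.2/(1.52−0.250) = 11.05/1.270 = 8.701 mg/L.
e^(−k_1 t) = e^(−0.250×0.3347) = 0.9197; e^(−k_r t) = e^(−1.52×0.3347) = 0.6013.
D = 8.701 × (0.9197 − 0.6013) + 3.12 × 0.6013 = 2.771 + 1.876 = 4.647 mg/L.
DO = C_s − D = 8.68 − 4.647 = 4.033 mg/L.

DO ≈ 4.03 mg/L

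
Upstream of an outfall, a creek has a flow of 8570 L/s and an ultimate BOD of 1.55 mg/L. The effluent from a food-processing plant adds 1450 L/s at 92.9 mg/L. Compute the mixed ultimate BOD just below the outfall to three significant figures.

Flow-weighted mixing: C = (Q_r C_r + Q_w C_w)/(Q_r + Q_w)
= (8570×1.55 + 1450×92.9)/(8570 + 1450) = 148000/10020 = 14.77 mg/L.

14.8 mg/L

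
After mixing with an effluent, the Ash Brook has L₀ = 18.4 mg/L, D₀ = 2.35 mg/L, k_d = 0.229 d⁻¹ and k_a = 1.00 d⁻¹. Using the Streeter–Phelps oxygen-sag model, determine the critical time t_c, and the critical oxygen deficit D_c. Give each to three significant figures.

At the critical point dD/dt = 0, so k_d L₀ e^(−k_d t) = k_a D. Substituting D(t) from the Streeter–Phelps equation and solving for t gives
t_c = ln[(k_a/k_d)(1 − D₀(k_a−k_d)/(k_d L₀))] / (k_a−k_d).
Here k_a−k_d = 0.7710 d⁻¹ and 1 − D₀(k_a−k_d)/(k_d L₀) = 1 − 2.35×0.7710/(0.229×18.4) = 0.5700, so
t_c = ln(4.367 × 0.5700) / 0.7710 = 0.9119 / 0.7710 = 1.183 d.
L(t_c) = L₀ e^(−k_d t_c) = 18.4 × 0.7627 = 14.03 mg/L, and at the critical point k_a D_c = k_d L, so D_c = (0.229/1.00) × 14.03 = 3.214 mg/L.

t_c ≈ 1.18 d; D_c ≈ 3.21 mg/L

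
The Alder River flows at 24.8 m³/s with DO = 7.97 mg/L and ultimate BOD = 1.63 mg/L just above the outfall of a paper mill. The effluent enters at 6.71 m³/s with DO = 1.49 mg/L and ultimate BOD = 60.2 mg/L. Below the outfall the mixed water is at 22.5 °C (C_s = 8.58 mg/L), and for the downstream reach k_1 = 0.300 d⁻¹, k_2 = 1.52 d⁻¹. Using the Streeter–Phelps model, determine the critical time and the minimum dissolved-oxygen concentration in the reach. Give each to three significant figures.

Mixed DO = (24.8×7.97 + 6.71×1.49)/(24.8+6.71) = 207.7/31.51 = 6.590 mg/L.
Mixed L₀ = (24.8×1.63 + 6.71×60.2)/(31.51) = 444.4/31.51 = 14.10 mg/L.
Initial deficit D₀ = C_s − DO₀ = 8.58 − 6.590 = 1.990 mg/L.
t_c = (1/1.220) ln[(1.52/0.300)(1 − 1.990×1.220/(0.300×14.10))] = 0.8197 × ln(2.159) = 0.6310 d.
D_c = (0.300/1.52) × 14.10 × e^(−0.300×0.6310) = 0.1974 × 14.10 × 0.8275 = 2.303 mg/L.
Minimum DO = 8.58 − 2.303 = 6.277 mg/L.

t_c ≈ 0.631 d; minimum DO ≈ 6.28 mg/L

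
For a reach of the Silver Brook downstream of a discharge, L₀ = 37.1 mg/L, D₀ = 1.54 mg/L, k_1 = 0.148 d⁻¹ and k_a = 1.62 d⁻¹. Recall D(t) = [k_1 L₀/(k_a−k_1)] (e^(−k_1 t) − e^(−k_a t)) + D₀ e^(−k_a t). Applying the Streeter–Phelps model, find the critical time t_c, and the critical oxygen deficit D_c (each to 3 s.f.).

With k_a/k_1 = 10.95 and 1 − D₀(k_a−k_1)/(k_1 L₀) = 0.5871,
t_c = ln(10.95 × 0.5871) / (1.62 − 0.148) = ln(6.427) / 1.472 = 1.860/1.472 = 1.264 d.
D_c = (k_1/k_a) L₀ e^(−k_1 t_c) = (0.148/1.62) × 37.1 × e^(−0.148×1.264) = 0.09136 × 37.1 × 0.8294 = 2.811 mg/L.

t_c ≈ 1.26 d; D_c ≈ 2.81 mg/L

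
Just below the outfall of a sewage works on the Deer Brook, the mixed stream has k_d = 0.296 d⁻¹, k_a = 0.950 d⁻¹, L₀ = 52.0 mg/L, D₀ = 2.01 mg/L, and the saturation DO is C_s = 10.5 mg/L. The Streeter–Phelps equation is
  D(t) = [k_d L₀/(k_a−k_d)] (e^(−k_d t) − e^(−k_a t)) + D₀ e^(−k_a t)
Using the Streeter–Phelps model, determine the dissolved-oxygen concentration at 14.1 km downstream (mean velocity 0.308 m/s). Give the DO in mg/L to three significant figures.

Travel time t = x/v = 14.1 km / (0.308 m/s) = 14100 m / 0.308 m/s = 45780 s = 0.5299 d.
k_d L₀/(k_a−k_d) = 0.296×52.0/(0.950−0.296) = 15.39/0.6540 = 23.54 mg/L.
e^(−k_d t) = e^(−0.296×0.5299) = 0.8548; e^(−k_a t) = e^(−0.950×0.5299) = 0.6045.
D = 23.54 × (0.8548 − 0.6045) + 2.01 × 0.6045 = 5.892 + 1.215 = 7.107 mg/L.
DO = C_s − D = 10.5 − 7.107 = 3.393 mg/L.

DO ≈ 3.39 mg/L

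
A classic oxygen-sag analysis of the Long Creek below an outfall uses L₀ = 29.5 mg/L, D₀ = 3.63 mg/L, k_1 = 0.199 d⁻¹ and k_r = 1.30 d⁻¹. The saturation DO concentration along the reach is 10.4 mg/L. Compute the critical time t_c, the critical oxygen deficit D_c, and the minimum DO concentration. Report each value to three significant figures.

t_c ≈ 0.667 d; D_c ≈ 3.95 mg/L; min DO ≈ 6.45 mg/L

At the critical point dD/dt = 0, so k_1 L₀ e^(−k_1 t) = k_r D. Substituting D(t) from the Streeter–Phelps equation and solving for t gives
t_c = ln[(k_r/k_1)(1 − D₀(k_r−k_1)/(k_1 L₀))] / (k_r−k_1).
Here k_r−k_1 = 1.101 d⁻¹ and 1 − D₀(k_r−k_1)/(k_1 L₀) = 1 − 3.63×1.101/(0.199×29.5) = 0.3192, so
t_c = ln(6.533 × 0.3192) / 1.101 = 0.7349 / 1.101 = 0.6675 d.
D_c = (k_1/k_r) L₀ e^(−k_1 t_c) = (0.199/1.30) × 29.5 × e^(−0.199×0.6675) = 0.1531 × 29.5 × 0.8756 = 3.954 mg/L.
Minimum DO = C_s − D_c = 10.4 − 3.954 = 6.446 mg/L.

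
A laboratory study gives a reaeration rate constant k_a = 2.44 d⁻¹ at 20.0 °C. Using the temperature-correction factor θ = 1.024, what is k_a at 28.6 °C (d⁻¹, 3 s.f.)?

k_a ≈ 2.99 d⁻¹

k_a(T₂) = k_a(T₁) · θ^(T₂−T₁) = 2.44 × 1.024^(28.6−20.0)
= 2.44 × 1.024^8.60 = 2.44 × 1.226 = 2.992 d⁻¹.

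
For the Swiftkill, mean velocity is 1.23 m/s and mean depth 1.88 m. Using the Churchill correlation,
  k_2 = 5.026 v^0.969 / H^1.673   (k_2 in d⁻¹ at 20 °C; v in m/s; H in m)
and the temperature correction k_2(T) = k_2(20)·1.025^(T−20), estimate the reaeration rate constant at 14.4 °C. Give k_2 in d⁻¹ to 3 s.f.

k_2(20) = 5.026 × 1.23^0.969 / 1.88^1.673 = 5.026 × 1.222 / 2.875 = 2.136 d⁻¹.
k_2(14.4) = 2.136 × 1.025^(14.4−20) = 2.136 × 0.8709 = 1.860 d⁻¹.

k_2 ≈ 1.86 d⁻¹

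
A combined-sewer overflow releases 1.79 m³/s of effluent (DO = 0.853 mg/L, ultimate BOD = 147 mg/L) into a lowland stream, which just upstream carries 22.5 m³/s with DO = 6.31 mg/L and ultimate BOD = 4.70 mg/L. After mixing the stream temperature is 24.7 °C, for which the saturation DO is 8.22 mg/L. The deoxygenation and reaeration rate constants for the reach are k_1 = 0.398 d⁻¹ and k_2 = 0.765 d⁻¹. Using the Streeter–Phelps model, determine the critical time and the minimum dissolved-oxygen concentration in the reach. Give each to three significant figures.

Mixed DO = (22.5×6.31 + 1.79×0.853)/(22.5+1.79) = 143.5/24.29 = 5.908 mg/L.
Mixed L₀ = (22.5×4.70 + 1.79×147)/(24.29) = 368.9/24.29 = 15.19 mg/L.
Initial deficit D₀ = C_s − DO₀ = 8.22 − 5.908 = 2.312 mg/L.
t_c = (1/0.3670) ln[(0.765/0.398)(1 − 2.312×0.3670/(0.398×15.19))] = 2.725 × ln(1.652) = 1.368 d.
D_c = (0.398/0.765) × 15.19 × e^(−0.398×1.368) = 0.5203 × 15.19 × 0.5801 = 4.583 mg/L.
Minimum DO = 8.22 − 4.583 = 3.637 mg/L.

t_c ≈ 1.37 d; minimum DO ≈ 3.64 mg/L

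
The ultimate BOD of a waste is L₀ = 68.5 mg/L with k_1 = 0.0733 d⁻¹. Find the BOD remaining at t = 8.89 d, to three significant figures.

L ≈ 35.7 mg/L

L_t = L₀ e^(−k_1 t) = 68.5 × e^(−0.0733×8.89) = 68.5 × 0.5212 = 35.70 mg/L.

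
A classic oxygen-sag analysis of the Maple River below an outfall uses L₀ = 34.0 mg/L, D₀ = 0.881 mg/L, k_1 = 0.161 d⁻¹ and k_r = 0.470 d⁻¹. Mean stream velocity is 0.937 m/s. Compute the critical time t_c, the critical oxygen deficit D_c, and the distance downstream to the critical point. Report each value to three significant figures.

t_c ≈ 3.30 d; D_c ≈ 6.84 mg/L; x_c ≈ 267 km

With k_r/k_1 = 2.919 and 1 − D₀(k_r−k_1)/(k_1 L₀) = 0.9503,
t_c = ln(2.919 × 0.9503) / (0.470 − 0.161) = ln(2.774) / 0.3090 = 1.020/0.3090 = 3.302 d.
L(t_c) = L₀ e^(−k_1 t_c) = 34.0 × 0.5877 = 19.98 mg/L, and at the critical point k_r D_c = k_1 L, so D_c = (0.161/0.470) × 19.98 = 6.844 mg/L.
x_c = v t_c = 0.937 m/s × 3.302 d × 86400 s/d = 267300 m ≈ 267 km.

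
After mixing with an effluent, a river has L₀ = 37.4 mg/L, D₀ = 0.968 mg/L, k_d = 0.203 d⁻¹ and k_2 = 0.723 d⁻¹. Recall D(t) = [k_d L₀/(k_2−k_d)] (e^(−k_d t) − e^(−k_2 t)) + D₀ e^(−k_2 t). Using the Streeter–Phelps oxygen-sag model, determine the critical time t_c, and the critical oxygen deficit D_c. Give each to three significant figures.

t_c = [1/(k_2−k_d)] ln[(k_2/k_d)(1 − D₀(k_2−k_d)/(k_d L₀))]
= [1/(0.723−0.203)] ln[(0.723/0.203)(1 − 0.968×0.5200/(0.203×37.4))]
= (1/0.5200) ln[3.562 × 0.9337] = 1.923 × ln(3.325) = 1.923 × 1.202 = 2.311 d.
L(t_c) = L₀ e^(−k_d t_c) = 37.4 × 0.6256 = 23.40 mg/L, and at the critical point k_2 D_c = k_d L, so D_c = (0.203/0.723) × 23.40 = 6.569 mg/L.

t_c ≈ 2.31 d; D_c ≈ 6.57 mg/L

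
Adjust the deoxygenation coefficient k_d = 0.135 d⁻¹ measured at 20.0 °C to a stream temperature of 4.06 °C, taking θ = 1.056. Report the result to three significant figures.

k_d(T₂) = k_d(T₁) · θ^(T₂−T₁) = 0.135 × 1.056^(4.06−20.0)
= 0.135 × 1.056^-15.9 = 0.135 × 0.4196 = 0.05664 d⁻¹.

k_d ≈ 0.0566 d⁻¹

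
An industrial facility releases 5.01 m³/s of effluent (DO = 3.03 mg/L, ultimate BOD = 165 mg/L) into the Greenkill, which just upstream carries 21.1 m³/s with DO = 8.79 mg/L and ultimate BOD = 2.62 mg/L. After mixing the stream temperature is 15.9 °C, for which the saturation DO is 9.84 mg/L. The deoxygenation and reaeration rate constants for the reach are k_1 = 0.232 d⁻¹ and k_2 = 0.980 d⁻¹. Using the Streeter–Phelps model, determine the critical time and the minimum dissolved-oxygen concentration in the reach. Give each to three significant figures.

t_c ≈ 1.62 d; minimum DO ≈ 4.35 mg/L

Mixed DO = (21.1×8.79 + 5.01×3.03)/(21.1+5.01) = 200.6/26.11 = 7.685 mg/L.
Mixed L₀ = (21.1×2.62 + 5.01×165)/(26.11) = 881.9/26.11 = 33.78 mg/L.
Initial deficit D₀ = C_s − DO₀ = 9.84 − 7.685 = 2.155 mg/L.
t_c = (1/0.7480) ln[(0.980/0.232)(1 − 2.155×0.7480/(0.232×33.78))] = 1.337 × ln(3.355) = 1.618 d.
D_c = (0.232/0.980) × 33.78 × e^(−0.232×1.618) = 0.2367 × 33.78 × 0.6870 = 5.493 mg/L.
Minimum DO = 9.84 − 5.493 = 4.347 mg/L.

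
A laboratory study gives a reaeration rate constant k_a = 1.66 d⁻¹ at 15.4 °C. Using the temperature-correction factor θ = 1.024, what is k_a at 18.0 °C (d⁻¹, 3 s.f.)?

k_a(T₂) = k_a(T₁) · θ^(T₂−T₁) = 1.66 × 1.024^(18.0−15.4)
= 1.66 × 1.024^2.60 = 1.66 × 1.064 = 1.766 d⁻¹.

k_a ≈ 1.77 d⁻¹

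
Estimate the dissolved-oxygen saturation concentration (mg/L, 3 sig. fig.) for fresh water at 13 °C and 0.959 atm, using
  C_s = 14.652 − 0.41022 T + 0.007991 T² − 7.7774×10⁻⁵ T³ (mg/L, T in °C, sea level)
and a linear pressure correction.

C_s ≈ 10.1 mg/L

At sea level: C_s = 14.652 − 0.41022×13 + 0.007991×13² − 7.7774×10⁻⁵×13³ = 10.50 mg/L.
Pressure correction: C_s' = 10.50 × 0.959 = 10.07 mg/L.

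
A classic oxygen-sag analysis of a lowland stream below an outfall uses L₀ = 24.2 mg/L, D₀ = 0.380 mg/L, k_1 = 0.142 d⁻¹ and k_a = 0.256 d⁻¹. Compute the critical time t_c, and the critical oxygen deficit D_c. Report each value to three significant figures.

At the critical point dD/dt = 0, so k_1 L₀ e^(−k_1 t) = k_a D. Substituting D(t) from the Streeter–Phelps equation and solving for t gives
t_c = ln[(k_a/k_1)(1 − D₀(k_a−k_1)/(k_1 L₀))] / (k_a−k_1).
Here k_a−k_1 = 0.1140 d⁻¹ and 1 − D₀(k_a−k_1)/(k_1 L₀) = 1 − 0.380×0.1140/(0.142×24.2) = 0.9874, so
t_c = ln(1.803 × 0.9874) / 0.1140 = 0.5767 / 0.1140 = 5.058 d.
L(t_c) = L₀ e^(−k_1 t_c) = 24.2 × 0.4876 = 11.80 mg/L, and at the critical point k_a D_c = k_1 L, so D_c = (0.142/0.256) × 11.80 = 6.545 mg/L.

t_c ≈ 5.06 d; D_c ≈ 6.55 mg/L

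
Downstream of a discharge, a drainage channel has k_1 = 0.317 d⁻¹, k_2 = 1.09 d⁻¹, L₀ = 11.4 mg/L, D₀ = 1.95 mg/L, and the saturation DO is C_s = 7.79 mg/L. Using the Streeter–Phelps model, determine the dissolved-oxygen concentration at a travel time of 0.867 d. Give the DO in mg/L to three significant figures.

DO ≈ 5.30 mg/L

k_1 L₀/(k_2−k_1) = 0.317×11.4/(1.09−0.317) = 3.614/0.7730 = 4.675 mg/L.
e^(−k_1 t) = e^(−0.317×0.8670) = 0.7597; e^(−k_2 t) = e^(−1.09×0.8670) = 0.3887.
D = 4.675 × (0.7597 − 0.3887) + 1.95 × 0.3887 = 1.735 + 0.7579 = 2.492 mg/L.
DO = C_s − D = 7.79 − 2.492 = 5.298 mg/L.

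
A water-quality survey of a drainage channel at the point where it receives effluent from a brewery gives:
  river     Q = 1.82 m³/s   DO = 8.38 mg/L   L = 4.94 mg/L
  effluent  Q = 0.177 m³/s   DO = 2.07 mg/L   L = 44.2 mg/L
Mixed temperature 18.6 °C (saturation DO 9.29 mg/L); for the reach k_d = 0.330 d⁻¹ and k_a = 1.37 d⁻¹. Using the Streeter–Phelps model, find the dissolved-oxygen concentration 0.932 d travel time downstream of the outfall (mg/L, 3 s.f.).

Mixed DO = (1.82×8.38 + 0.177×2.07)/(1.82+0.177) = 15.62/1.997 = 7.821 mg/L.
Mixed L₀ = (1.82×4.94 + 0.177×44.2)/(1.997) = 16.81/1.997 = 8.420 mg/L.
Initial deficit D₀ = C_s − DO₀ = 9.29 − 7.821 = 1.469 mg/L.
D(0.932) = [0.330×8.420/(1.37−0.330)](e^(−0.330×0.932) − e^(−1.37×0.932)) + 1.469 e^(−1.37×0.932)
= 2.672 × (0.7352 − 0.2789) + 1.469 × 0.2789 = 1.629 mg/L.
DO = 9.29 − 1.629 = 7.661 mg/L.

DO ≈ 7.66 mg/L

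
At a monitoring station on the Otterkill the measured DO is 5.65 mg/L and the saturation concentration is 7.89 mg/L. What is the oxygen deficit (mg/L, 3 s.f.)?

D ≈ 2.24 mg/L

D = C_s − C = 7.89 − 5.65 = 2.24 mg/L.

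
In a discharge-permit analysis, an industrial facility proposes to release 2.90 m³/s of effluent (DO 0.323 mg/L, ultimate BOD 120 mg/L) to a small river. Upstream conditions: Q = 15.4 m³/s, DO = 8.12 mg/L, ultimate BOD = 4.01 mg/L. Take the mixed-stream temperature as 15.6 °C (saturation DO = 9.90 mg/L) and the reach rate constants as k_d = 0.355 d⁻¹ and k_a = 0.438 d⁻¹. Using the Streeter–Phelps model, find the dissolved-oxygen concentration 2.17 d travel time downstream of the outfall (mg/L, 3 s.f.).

Mixed DO = (15.4×8.12 + 2.90×0.323)/(15.4+2.90) = 126.0/18.30 = 6.884 mg/L.
Mixed L₀ = (15.4×4.01 + 2.90×120)/(18.30) = 409.8/18.30 = 22.39 mg/L.
Initial deficit D₀ = C_s − DO₀ = 9.90 − 6.884 = 3.016 mg/L.
D(2.17) = [0.355×22.39/(0.438−0.355)](e^(−0.355×2.17) − e^(−0.438×2.17)) + 3.016 e^(−0.438×2.17)
= 95.77 × (0.4629 − 0.3866) + 3.016 × 0.3866 = 8.472 mg/L.
DO = 9.90 − 8.472 = 1.428 mg/L.

DO ≈ 1.43 mg/L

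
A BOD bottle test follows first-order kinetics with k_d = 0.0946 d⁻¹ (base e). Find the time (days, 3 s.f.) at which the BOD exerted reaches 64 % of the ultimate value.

t ≈ 10.8 d

y/L₀ = 1 − e^(−k_d t) = 0.64 ⇒ e^(−k_d t) = 0.360
t = −ln(0.360) / 0.0946 = 1.022 / 0.0946 = 10.80 d.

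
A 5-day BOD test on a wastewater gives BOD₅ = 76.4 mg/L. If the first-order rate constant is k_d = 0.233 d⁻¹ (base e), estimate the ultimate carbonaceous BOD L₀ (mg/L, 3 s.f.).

L₀ ≈ 111 mg/L

BOD₅ = L₀(1 − e^(−5k_d)) ⇒ L₀ = BOD₅ / (1 − e^(−5×0.233))
= 76.4 / (1 − 0.3119) = 76.4 / 0.6881 = 111.0 mg/L.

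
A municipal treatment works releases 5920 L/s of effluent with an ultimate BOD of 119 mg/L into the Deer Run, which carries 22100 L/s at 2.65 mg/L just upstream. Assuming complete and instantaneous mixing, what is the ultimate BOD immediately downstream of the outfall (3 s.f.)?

Flow-weighted mixing: C = (Q_r C_r + Q_w C_w)/(Q_r + Q_w)
= (22100×2.65 + 5920×119)/(22100 + 5920) = 763000/28020 = 27.23 mg/L.

27.2 mg/L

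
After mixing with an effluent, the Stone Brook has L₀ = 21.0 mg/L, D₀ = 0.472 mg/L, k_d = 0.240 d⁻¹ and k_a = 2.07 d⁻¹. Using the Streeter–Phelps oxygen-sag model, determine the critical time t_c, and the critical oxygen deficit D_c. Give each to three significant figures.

At the critical point dD/dt = 0, so k_d L₀ e^(−k_d t) = k_a D. Substituting D(t) from the Streeter–Phelps equation and solving for t gives
t_c = ln[(k_a/k_d)(1 − D₀(k_a−k_d)/(k_d L₀))] / (k_a−k_d).
Here k_a−k_d = 1.830 d⁻¹ and 1 − D₀(k_a−k_d)/(k_d L₀) = 1 − 0.472×1.830/(0.240×21.0) = 0.8286, so
t_c = ln(8.625 × 0.8286) / 1.830 = 1.967 / 1.830 = 1.075 d.
L(t_c) = L₀ e^(−k_d t_c) = 21.0 × 0.7727 = 16.23 mg/L, and at the critical point k_a D_c = k_d L, so D_c = (0.240/2.07) × 16.23 = 1.881 mg/L.

t_c ≈ 1.07 d; D_c ≈ 1.88 mg/L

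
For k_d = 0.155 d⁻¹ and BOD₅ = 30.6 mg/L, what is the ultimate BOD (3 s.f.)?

L₀ ≈ 56.7 mg/L

BOD₅ = L₀(1 − e^(−5k_d)) ⇒ L₀ = BOD₅ / (1 − e^(−5×0.155))
= 30.6 / (1 − 0.4607) = 30.6 / 0.5393 = 56.74 mg/L.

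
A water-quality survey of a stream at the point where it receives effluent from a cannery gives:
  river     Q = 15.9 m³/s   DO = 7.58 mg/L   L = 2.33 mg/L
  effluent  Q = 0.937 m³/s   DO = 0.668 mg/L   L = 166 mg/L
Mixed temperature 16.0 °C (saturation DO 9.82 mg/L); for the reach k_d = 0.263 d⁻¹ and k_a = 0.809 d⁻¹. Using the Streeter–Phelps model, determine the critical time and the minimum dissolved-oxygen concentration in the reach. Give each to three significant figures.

t_c ≈ 0.873 d; minimum DO ≈ 6.86 mg/L

Mixed DO = (15.9×7.58 + 0.937×0.668)/(15.9+0.937) = 121.1/16.84 = 7.195 mg/L.
Mixed L₀ = (15.9×2.33 + 0.937×166)/(16.84) = 192.6/16.84 = 11.44 mg/L.
Initial deficit D₀ = C_s − DO₀ = 9.82 − 7.195 = 2.625 mg/L.
t_c = (1/0.5460) ln[(0.809/0.263)(1 − 2.625×0.5460/(0.263×11.44))] = 1.832 × ln(1.611) = 0.8730 d.
D_c = (0.263/0.809) × 11.44 × e^(−0.263×0.8730) = 0.3251 × 11.44 × 0.7948 = 2.956 mg/L.
Minimum DO = 9.82 − 2.956 = 6.864 mg/L.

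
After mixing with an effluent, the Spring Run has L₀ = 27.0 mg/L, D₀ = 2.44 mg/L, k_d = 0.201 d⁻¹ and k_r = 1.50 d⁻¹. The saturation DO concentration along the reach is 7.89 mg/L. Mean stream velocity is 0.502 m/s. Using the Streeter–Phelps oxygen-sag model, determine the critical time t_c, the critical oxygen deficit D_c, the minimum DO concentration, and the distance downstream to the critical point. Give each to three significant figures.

At the critical point dD/dt = 0, so k_d L₀ e^(−k_d t) = k_r D. Substituting D(t) from the Streeter–Phelps equation and solving for t gives
t_c = ln[(k_r/k_d)(1 − D₀(k_r−k_d)/(k_d L₀))] / (k_r−k_d).
Here k_r−k_d = 1.299 d⁻¹ and 1 − D₀(k_r−k_d)/(k_d L₀) = 1 − 2.44×1.299/(0.201×27.0) = 0.4160, so
t_c = ln(7.463 × 0.4160) / 1.299 = 1.133 / 1.299 = 0.8720 d.
D_c = (k_d/k_r) L₀ e^(−k_d t_c) = (0.201/1.50) × 27.0 × e^(−0.201×0.8720) = 0.1340 × 27.0 × 0.8392 = 3.036 mg/L.
Minimum DO = C_s − D_c = 7.89 − 3.036 = 4.854 mg/L.
x_c = v t_c = 0.502 m/s × 0.8720 d × 86400 s/d = 37820 m ≈ 37.8 km.

t_c ≈ 0.872 d; D_c ≈ 3.04 mg/L; min DO ≈ 4.85 mg/L; x_c ≈ 37.8 km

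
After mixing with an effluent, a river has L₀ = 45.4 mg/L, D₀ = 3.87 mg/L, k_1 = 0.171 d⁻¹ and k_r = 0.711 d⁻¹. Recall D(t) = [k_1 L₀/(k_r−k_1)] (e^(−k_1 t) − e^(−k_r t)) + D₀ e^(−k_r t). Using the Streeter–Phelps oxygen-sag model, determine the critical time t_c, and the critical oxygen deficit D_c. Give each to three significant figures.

t_c ≈ 2.06 d; D_c ≈ 7.68 mg/L

t_c = [1/(k_r−k_1)] ln[(k_r/k_1)(1 − D₀(k_r−k_1)/(k_1 L₀))]
= [1/(0.711−0.171)] ln[(0.711/0.171)(1 − 3.87×0.5400/(0.171×45.4))]
= (1/0.5400) ln[4.158 × 0.7308] = 1.852 × ln(3.039) = 1.852 × 1.111 = 2.058 d.
L(t_c) = L₀ e^(−k_1 t_c) = 45.4 × 0.7033 = 31.93 mg/L, and at the critical point k_r D_c = k_1 L, so D_c = (0.171/0.711) × 31.93 = 7.680 mg/L.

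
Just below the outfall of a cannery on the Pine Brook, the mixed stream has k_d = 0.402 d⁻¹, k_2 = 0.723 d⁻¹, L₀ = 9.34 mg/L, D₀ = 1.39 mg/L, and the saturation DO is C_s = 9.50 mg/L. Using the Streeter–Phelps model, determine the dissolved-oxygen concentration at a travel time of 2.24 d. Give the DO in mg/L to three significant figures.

DO ≈ 6.79 mg/L

k_d L₀/(k_2−k_d) = 0.402×9.34/(0.723−0.402) = 3.755/0.3210 = 11.70 mg/L.
e^(−k_d t) = e^(−0.402×2.240) = 0.4064; e^(−k_2 t) = e^(−0.723×2.240) = 0.1980.
D = 11.70 × (0.4064 − 0.1980) + 1.39 × 0.1980 = 2.437 + 0.2752 = 2.713 mg/L.
DO = C_s − D = 9.50 − 2.713 = 6.787 mg/L.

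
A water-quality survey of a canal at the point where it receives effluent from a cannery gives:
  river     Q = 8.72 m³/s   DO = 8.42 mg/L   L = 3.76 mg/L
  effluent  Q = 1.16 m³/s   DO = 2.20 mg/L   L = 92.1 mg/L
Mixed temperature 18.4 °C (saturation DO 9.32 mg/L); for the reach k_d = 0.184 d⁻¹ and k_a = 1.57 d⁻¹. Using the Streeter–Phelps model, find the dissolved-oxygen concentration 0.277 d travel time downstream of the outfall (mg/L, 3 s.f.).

DO ≈ 7.70 mg/L

Mixed DO = (8.72×8.42 + 1.16×2.20)/(8.72+1.16) = 75.97/9.880 = 7.690 mg/L.
Mixed L₀ = (8.72×3.76 + 1.16×92.1)/(9.880) = 139.6/9.880 = 14.13 mg/L.
Initial deficit D₀ = C_s − DO₀ = 9.32 − 7.690 = 1.630 mg/L.
D(0.277) = [0.184×14.13/(1.57−0.184)](e^(−0.184×0.277) − e^(−1.57×0.277)) + 1.630 e^(−1.57×0.277)
= 1.876 × (0.9503 − 0.6473) + 1.630 × 0.6473 = 1.624 mg/L.
DO = 9.32 − 1.624 = 7.696 mg/L.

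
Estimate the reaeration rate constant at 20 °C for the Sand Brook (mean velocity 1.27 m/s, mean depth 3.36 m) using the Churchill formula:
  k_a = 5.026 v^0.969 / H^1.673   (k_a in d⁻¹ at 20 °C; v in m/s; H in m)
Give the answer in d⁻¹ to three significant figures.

k_a = 5.026 × 1.27^0.969 / 3.36^1.673 = 5.026 × 1.261 / 7.596 = 0.8341 d⁻¹.

k_a ≈ 0.834 d⁻¹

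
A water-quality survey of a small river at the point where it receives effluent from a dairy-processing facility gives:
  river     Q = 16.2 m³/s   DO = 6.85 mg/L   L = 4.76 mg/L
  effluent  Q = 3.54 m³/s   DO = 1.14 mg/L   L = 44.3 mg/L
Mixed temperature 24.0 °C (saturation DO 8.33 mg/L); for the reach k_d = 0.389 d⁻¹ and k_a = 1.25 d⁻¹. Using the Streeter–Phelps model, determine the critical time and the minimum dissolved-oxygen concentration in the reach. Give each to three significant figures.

Mixed DO = (16.2×6.85 + 3.54×1.14)/(16.2+3.54) = 115.0/19.74 = 5.826 mg/L.
Mixed L₀ = (16.2×4.76 + 3.54×44.3)/(19.74) = 233.9/19.74 = 11.85 mg/L.
Initial deficit D₀ = C_s − DO₀ = 8.33 − 5.826 = 2.504 mg/L.
t_c = (1/0.8610) ln[(1.25/0.389)(1 − 2.504×0.8610/(0.389×11.85))] = 1.161 × ln(1.711) = 0.6235 d.
D_c = (0.389/1.25) × 11.85 × e^(−0.389×0.6235) = 0.3112 × 11.85 × 0.7846 = 2.894 mg/L.
Minimum DO = 8.33 − 2.894 = 5.436 mg/L.

t_c ≈ 0.623 d; minimum DO ≈ 5.44 mg/L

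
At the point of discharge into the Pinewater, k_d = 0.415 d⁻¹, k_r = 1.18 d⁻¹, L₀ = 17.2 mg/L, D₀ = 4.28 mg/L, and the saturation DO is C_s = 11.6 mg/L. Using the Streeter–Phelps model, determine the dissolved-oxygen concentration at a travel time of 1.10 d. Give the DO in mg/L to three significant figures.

k_d L₀/(k_r−k_d) = 0.415×17.2/(1.18−0.415) = 7.138/0.7650 = 9.331 mg/L.
e^(−k_d t) = e^(−0.415×1.100) = 0.6335; e^(−k_r t) = e^(−1.18×1.100) = 0.2731.
D = 9.331 × (0.6335 − 0.2731) + 4.28 × 0.2731 = 3.363 + 1.169 = 4.532 mg/L.
DO = C_s − D = 11.6 − 4.532 = 7.068 mg/L.

DO ≈ 7.07 mg/L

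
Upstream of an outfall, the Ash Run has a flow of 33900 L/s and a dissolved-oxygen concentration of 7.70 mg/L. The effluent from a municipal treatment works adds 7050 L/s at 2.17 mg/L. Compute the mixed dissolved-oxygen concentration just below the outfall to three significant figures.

6.75 mg/L

Flow-weighted mixing: C = (Q_r C_r + Q_w C_w)/(Q_r + Q_w)
= (33900×7.70 + 7050×2.17)/(33900 + 7050) = 276300/40950 = 6.748 mg/L.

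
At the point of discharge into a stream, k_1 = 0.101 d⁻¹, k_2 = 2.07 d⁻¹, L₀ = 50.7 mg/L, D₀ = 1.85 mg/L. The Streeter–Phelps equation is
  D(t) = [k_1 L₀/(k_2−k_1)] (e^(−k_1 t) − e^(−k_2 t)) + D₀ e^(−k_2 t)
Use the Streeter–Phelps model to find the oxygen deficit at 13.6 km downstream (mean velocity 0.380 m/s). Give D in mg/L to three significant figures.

Travel time t = x/v = 13.6 km / (0.380 m/s) = 13600 m / 0.380 m/s = 35790 s = 0.4142 d.
k_1 L₀/(k_2−k_1) = 0.101×50.7/(2.07−0.101) = 5.121/1.969 = 2.601 mg/L.
e^(−k_1 t) = e^(−0.101×0.4142) = 0.9590; e^(−k_2 t) = e^(−2.07×0.4142) = 0.4242.
D = 2.601 × (0.9590 − 0.4242) + 1.85 × 0.4242 = 1.391 + 0.7848 = 2.176 mg/L.

D ≈ 2.18 mg/L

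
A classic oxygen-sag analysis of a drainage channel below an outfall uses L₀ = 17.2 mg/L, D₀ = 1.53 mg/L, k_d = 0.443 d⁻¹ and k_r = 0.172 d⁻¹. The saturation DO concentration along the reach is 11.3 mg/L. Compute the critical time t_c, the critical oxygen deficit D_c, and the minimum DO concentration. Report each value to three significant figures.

t_c ≈ 3.30 d; D_c ≈ 10.3 mg/L; min DO ≈ 1.01 mg/L

At the critical point dD/dt = 0, so k_d L₀ e^(−k_d t) = k_r D. Substituting D(t) from the Streeter–Phelps equation and solving for t gives
t_c = ln[(k_r/k_d)(1 − D₀(k_r−k_d)/(k_d L₀))] / (k_r−k_d).
Here k_r−k_d = -0.2710 d⁻¹ and 1 − D₀(k_r−k_d)/(k_d L₀) = 1 − 1.53×-0.2710/(0.443×17.2) = 1.054, so
t_c = ln(0.3883 × 1.054) / -0.2710 = -0.8931 / -0.2710 = 3.296 d.
L(t_c) = L₀ e^(−k_d t_c) = 17.2 × 0.2323 = 3.995 mg/L, and at the critical point k_r D_c = k_d L, so D_c = (0.443/0.172) × 3.995 = 10.29 mg/L.
Minimum DO = C_s − D_c = 11.3 − 10.29 = 1.011 mg/L.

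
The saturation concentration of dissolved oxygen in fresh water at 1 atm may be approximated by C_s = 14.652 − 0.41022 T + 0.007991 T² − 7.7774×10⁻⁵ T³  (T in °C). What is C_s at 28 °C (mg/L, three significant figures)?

C_s = 14.652 − 0.41022×28 + 0.007991×28² − 7.7774×10⁻⁵×28³ = 7.723 mg/L.

C_s ≈ 7.72 mg/L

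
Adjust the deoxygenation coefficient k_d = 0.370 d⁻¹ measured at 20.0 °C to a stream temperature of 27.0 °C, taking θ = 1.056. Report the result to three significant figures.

k_d(T₂) = k_d(T₁) · θ^(T₂−T₁) = 0.370 × 1.056^(27.0−20.0)
= 0.370 × 1.056^7.00 = 0.370 × 1.464 = 0.5418 d⁻¹.

k_d ≈ 0.542 d⁻¹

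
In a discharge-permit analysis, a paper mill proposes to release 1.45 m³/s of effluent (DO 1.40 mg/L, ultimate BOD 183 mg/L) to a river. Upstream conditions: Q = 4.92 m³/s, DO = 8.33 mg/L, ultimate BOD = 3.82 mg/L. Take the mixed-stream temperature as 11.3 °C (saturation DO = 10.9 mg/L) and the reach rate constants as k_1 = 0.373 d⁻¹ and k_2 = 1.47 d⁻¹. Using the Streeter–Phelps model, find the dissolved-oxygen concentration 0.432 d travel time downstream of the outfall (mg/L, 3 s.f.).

DO ≈ 3.83 mg/L

Mixed DO = (4.92×8.33 + 1.45×1.40)/(4.92+1.45) = 43.01/6.370 = 6.753 mg/L.
Mixed L₀ = (4.92×3.82 + 1.45×183)/(6.370) = 284.1/6.370 = 44.61 mg/L.
Initial deficit D₀ = C_s − DO₀ = 10.9 − 6.753 = 4.147 mg/L.
D(0.432) = [0.373×44.61/(1.47−0.373)](e^(−0.373×0.432) − e^(−1.47×0.432)) + 4.147 e^(−1.47×0.432)
= 15.17 × (0.8512 − 0.5299) + 4.147 × 0.5299 = 7.070 mg/L.
DO = 10.9 − 7.070 = 3.830 mg/L.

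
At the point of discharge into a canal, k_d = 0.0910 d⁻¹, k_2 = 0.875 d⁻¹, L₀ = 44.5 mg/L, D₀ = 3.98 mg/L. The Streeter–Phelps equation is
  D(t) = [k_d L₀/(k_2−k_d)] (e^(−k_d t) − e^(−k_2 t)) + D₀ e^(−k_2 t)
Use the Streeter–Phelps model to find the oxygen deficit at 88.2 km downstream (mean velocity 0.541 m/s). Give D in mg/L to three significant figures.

D ≈ 4.12 mg/L

Travel time t = x/v = 88.2 km / (0.541 m/s) = 88200 m / 0.541 m/s = 163000 s = 1.887 d.
k_d L₀/(k_2−k_d) = 0.0910×44.5/(0.875−0.0910) = 4.050/0.7840 = 5.165 mg/L.
e^(−k_d t) = e^(−0.0910×1.887) = 0.8422; e^(−k_2 t) = e^(−0.875×1.887) = 0.1918.
D = 5.165 × (0.8422 − 0.1918) + 3.98 × 0.1918 = 3.359 + 0.7635 = 4.123 mg/L.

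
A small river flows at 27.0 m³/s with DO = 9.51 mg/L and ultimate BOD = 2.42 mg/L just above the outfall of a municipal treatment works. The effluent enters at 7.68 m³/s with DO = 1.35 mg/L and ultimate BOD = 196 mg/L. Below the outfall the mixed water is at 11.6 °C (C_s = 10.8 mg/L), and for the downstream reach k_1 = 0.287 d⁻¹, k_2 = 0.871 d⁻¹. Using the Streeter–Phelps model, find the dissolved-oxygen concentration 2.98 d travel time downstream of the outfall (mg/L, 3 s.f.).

DO ≈ 2.77 mg/L

Mixed DO = (27.0×9.51 + 7.68×1.35)/(27.0+7.68) = 267.1/34.68 = 7.703 mg/L.
Mixed L₀ = (27.0×2.42 + 7.68×196)/(34.68) = 1571/34.68 = 45.29 mg/L.
Initial deficit D₀ = C_s − DO₀ = 10.8 − 7.703 = 3.097 mg/L.
D(2.98) = [0.287×45.29/(0.871−0.287)](e^(−0.287×2.98) − e^(−0.871×2.98)) + 3.097 e^(−0.871×2.98)
= 22.26 × (0.4252 − 0.07460) + 3.097 × 0.07460 = 8.034 mg/L.
DO = 10.8 − 8.034 = 2.766 mg/L.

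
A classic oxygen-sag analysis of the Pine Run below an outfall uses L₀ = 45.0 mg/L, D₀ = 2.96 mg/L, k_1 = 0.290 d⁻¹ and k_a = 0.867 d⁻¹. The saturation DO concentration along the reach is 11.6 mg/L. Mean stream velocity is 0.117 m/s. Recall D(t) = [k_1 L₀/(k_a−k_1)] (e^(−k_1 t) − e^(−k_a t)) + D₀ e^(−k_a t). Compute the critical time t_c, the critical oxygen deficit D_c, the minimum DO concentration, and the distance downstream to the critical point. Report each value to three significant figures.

t_c ≈ 1.65 d; D_c ≈ 9.31 mg/L; min DO ≈ 2.29 mg/L; x_c ≈ 16.7 km

At the critical point dD/dt = 0, so k_1 L₀ e^(−k_1 t) = k_a D. Substituting D(t) from the Streeter–Phelps equation and solving for t gives
t_c = ln[(k_a/k_1)(1 − D₀(k_a−k_1)/(k_1 L₀))] / (k_a−k_1).
Here k_a−k_1 = 0.5770 d⁻¹ and 1 − D₀(k_a−k_1)/(k_1 L₀) = 1 − 2.96×0.5770/(0.290×45.0) = 0.8691, so
t_c = ln(2.990 × 0.8691) / 0.5770 = 0.9549 / 0.5770 = 1.655 d.
D_c = (k_1/k_a) L₀ e^(−k_1 t_c) = (0.290/0.867) × 45.0 × e^(−0.290×1.655) = 0.3345 × 45.0 × 0.6188 = 9.315 mg/L.
Minimum DO = C_s − D_c = 11.6 − 9.315 = 2.285 mg/L.
x_c = v t_c = 0.117 m/s × 1.655 d × 86400 s/d = 16730 m ≈ 16.7 km.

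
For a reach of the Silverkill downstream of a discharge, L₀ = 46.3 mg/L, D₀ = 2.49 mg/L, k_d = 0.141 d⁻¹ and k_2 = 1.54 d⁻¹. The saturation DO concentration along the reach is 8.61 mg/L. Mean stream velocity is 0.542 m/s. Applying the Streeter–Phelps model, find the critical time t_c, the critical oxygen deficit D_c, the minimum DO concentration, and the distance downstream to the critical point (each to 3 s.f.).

t_c ≈ 1.16 d; D_c ≈ 3.60 mg/L; min DO ≈ 5.01 mg/L; x_c ≈ 54.5 km

At the critical point dD/dt = 0, so k_d L₀ e^(−k_d t) = k_2 D. Substituting D(t) from the Streeter–Phelps equation and solving for t gives
t_c = ln[(k_2/k_d)(1 − D₀(k_2−k_d)/(k_d L₀))] / (k_2−k_d).
Here k_2−k_d = 1.399 d⁻¹ and 1 − D₀(k_2−k_d)/(k_d L₀) = 1 − 2.49×1.399/(0.141×46.3) = 0.4664, so
t_c = ln(10.92 × 0.4664) / 1.399 = 1.628 / 1.399 = 1.164 d.
D_c = (k_d/k_2) L₀ e^(−k_d t_c) = (0.141/1.54) × 46.3 × e^(−0.141×1.164) = 0.09156 × 46.3 × 0.8487 = 3.598 mg/L.
Minimum DO = C_s − D_c = 8.61 − 3.598 = 5.012 mg/L.
x_c = v t_c = 0.542 m/s × 1.164 d × 86400 s/d = 54500 m ≈ 54.5 km.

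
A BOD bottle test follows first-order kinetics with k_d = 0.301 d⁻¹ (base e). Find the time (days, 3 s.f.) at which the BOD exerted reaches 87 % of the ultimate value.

y/L₀ = 1 − e^(−k_d t) = 0.87 ⇒ e^(−k_d t) = 0.130
t = −ln(0.130) / 0.301 = 2.040 / 0.301 = 6.778 d.

t ≈ 6.78 d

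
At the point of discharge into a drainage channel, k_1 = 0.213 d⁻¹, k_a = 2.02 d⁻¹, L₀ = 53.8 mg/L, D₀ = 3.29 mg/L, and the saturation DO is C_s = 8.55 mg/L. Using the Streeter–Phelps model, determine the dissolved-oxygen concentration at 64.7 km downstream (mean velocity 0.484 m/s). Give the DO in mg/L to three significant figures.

Travel time t = x/v = 64.7 km / (0.484 m/s) = 64700 m / 0.484 m/s = 133700 s = 1.547 d.
k_1 L₀/(k_a−k_1) = 0.213×53.8/(2.02−0.213) = 11.46/1.807 = 6.342 mg/L.
e^(−k_1 t) = e^(−0.213×1.547) = 0.7192; e^(−k_a t) = e^(−2.02×1.547) = 0.04392.
D = 6.342 × (0.7192 − 0.04392) + 3.29 × 0.04392 = 4.283 + 0.1445 = 4.427 mg/L.
DO = C_s − D = 8.55 − 4.427 = 4.123 mg/L.

DO ≈ 4.12 mg/L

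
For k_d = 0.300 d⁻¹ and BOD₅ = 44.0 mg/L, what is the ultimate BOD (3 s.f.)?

L₀ ≈ 56.6 mg/L

BOD₅ = L₀(1 − e^(−5k_d)) ⇒ L₀ = BOD₅ / (1 − e^(−5×0.300))
= 44.0 / (1 − 0.2231) = 44.0 / 0.7769 = 56.64 mg/L.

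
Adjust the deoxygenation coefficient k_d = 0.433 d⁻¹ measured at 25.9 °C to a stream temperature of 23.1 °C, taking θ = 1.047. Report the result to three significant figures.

k_d(T₂) = k_d(T₁) · θ^(T₂−T₁) = 0.433 × 1.047^(23.1−25.9)
= 0.433 × 1.047^-2.80 = 0.433 × 0.8793 = 0.3807 d⁻¹.

k_d ≈ 0.381 d⁻¹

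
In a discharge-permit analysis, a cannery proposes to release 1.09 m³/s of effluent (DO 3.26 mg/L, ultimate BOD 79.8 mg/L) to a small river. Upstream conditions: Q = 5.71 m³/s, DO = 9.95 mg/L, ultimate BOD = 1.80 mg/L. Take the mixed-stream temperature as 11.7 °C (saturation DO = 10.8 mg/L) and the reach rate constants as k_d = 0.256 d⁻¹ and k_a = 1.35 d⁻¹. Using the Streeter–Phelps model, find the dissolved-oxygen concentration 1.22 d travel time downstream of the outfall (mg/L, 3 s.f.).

DO ≈ 8.63 mg/L

Mixed DO = (5.71×9.95 + 1.09×3.26)/(5.71+1.09) = 60.37/6.800 = 8.878 mg/L.
Mixed L₀ = (5.71×1.80 + 1.09×79.8)/(6.800) = 97.26/6.800 = 14.30 mg/L.
Initial deficit D₀ = C_s − DO₀ = 10.8 − 8.878 = 1.922 mg/L.
D(1.22) = [0.256×14.30/(1.35−0.256)](e^(−0.256×1.22) − e^(−1.35×1.22)) + 1.922 e^(−1.35×1.22)
= 3.347 × (0.7317 − 0.1926) + 1.922 × 0.1926 = 2.175 mg/L.
DO = 10.8 − 2.175 = 8.625 mg/L.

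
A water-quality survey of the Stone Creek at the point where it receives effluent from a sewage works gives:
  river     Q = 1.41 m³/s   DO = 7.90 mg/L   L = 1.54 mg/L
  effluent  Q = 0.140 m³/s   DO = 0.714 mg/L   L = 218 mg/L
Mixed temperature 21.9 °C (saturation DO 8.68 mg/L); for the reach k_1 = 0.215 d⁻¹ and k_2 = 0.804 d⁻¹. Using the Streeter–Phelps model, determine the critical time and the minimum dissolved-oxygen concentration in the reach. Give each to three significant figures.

t_c ≈ 1.89 d; minimum DO ≈ 4.92 mg/L

Mixed DO = (1.41×7.90 + 0.140×0.714)/(1.41+0.140) = 11.24/1.550 = 7.251 mg/L.
Mixed L₀ = (1.41×1.54 + 0.140×218)/(1.550) = 32.69/1.550 = 21.09 mg/L.
Initial deficit D₀ = C_s − DO₀ = 8.68 − 7.251 = 1.429 mg/L.
t_c = (1/0.5890) ln[(0.804/0.215)(1 − 1.429×0.5890/(0.215×21.09))] = 1.698 × ln(3.045) = 1.891 d.
D_c = (0.215/0.804) × 21.09 × e^(−0.215×1.891) = 0.2674 × 21.09 × 0.6660 = 3.756 mg/L.
Minimum DO = 8.68 − 3.756 = 4.924 mg/L.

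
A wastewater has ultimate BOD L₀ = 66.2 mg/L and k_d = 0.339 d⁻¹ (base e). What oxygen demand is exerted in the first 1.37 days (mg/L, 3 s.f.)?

y ≈ 24.6 mg/L

y_t = L₀(1 − e^(−k_d t)) = 66.2 × (1 − e^(−0.339×1.37))
= 66.2 × (1 − 0.6285) = 66.2 × 0.3715 = 24.59 mg/L.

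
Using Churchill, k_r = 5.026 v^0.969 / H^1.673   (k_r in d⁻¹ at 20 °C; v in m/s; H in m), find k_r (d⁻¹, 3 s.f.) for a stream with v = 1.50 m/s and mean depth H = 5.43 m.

k_r = 5.026 × 1.50^0.969 / 5.43^1.673 = 5.026 × 1.481 / 16.96 = 0.4391 d⁻¹.

k_r ≈ 0.439 d⁻¹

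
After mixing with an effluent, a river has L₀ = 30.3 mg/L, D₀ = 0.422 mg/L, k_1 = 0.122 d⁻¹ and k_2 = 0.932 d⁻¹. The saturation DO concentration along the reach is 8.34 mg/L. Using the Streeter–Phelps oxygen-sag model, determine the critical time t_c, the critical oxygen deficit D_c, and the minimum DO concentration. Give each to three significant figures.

With k_2/k_1 = 7.639 and 1 − D₀(k_2−k_1)/(k_1 L₀) = 0.9075,
t_c = ln(7.639 × 0.9075) / (0.932 − 0.122) = ln(6.933) / 0.8100 = 1.936/0.8100 = 2.390 d.
D_c = (k_1/k_2) L₀ e^(−k_1 t_c) = (0.122/0.932) × 30.3 × e^(−0.122×2.390) = 0.1309 × 30.3 × 0.7470 = 2.963 mg/L.
Minimum DO = C_s − D_c = 8.34 − 2.963 = 5.377 mg/L.

t_c ≈ 2.39 d; D_c ≈ 2.96 mg/L; min DO ≈ 5.38 mg/L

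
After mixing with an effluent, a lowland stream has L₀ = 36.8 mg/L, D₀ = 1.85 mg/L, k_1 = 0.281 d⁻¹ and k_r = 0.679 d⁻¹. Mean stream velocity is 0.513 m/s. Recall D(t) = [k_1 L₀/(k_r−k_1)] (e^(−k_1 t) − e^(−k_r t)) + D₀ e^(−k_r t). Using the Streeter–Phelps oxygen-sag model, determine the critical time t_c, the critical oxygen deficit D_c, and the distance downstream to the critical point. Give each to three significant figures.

At the critical point dD/dt = 0, so k_1 L₀ e^(−k_1 t) = k_r D. Substituting D(t) from the Streeter–Phelps equation and solving for t gives
t_c = ln[(k_r/k_1)(1 − D₀(k_r−k_1)/(k_1 L₀))] / (k_r−k_1).
Here k_r−k_1 = 0.3980 d⁻¹ and 1 − D₀(k_r−k_1)/(k_1 L₀) = 1 − 1.85×0.3980/(0.281×36.8) = 0.9288, so
t_c = ln(2.416 × 0.9288) / 0.3980 = 0.8084 / 0.3980 = 2.031 d.
L(t_c) = L₀ e^(−k_1 t_c) = 36.8 × 0.5651 = 20.80 mg/L, and at the critical point k_r D_c = k_1 L, so D_c = (0.281/0.679) × 20.80 = 8.606 mg/L.
x_c = v t_c = 0.513 m/s × 2.031 d × 86400 s/d = 90030 m ≈ 90.0 km.

t_c ≈ 2.03 d; D_c ≈ 8.61 mg/L; x_c ≈ 90.0 km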